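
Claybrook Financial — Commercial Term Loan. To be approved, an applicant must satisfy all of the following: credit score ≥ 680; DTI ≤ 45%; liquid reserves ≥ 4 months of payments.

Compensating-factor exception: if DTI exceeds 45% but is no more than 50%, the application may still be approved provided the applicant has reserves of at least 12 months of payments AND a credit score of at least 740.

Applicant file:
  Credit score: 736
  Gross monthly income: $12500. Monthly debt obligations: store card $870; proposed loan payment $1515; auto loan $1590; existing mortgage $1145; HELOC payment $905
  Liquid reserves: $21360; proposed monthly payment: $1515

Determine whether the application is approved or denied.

Denied

Credit score 736 ≥ 680 (meets base)
Total debts = (870 + 1,515 + 1,590 + 1,145 + 905) = 6,025. DTI: 6,025 ÷ 12,500 = 48.2%, over the 45% base limit.
Reserves = 21,360/1,515 = 14.1 months ≥ 4
48.2% falls in the override range (45%–50%), so the compensating-factor test applies.
Override check — reserves: 14.1 mo (ok); score: 736 (below 740).
Compensating-factor requirement not fully met.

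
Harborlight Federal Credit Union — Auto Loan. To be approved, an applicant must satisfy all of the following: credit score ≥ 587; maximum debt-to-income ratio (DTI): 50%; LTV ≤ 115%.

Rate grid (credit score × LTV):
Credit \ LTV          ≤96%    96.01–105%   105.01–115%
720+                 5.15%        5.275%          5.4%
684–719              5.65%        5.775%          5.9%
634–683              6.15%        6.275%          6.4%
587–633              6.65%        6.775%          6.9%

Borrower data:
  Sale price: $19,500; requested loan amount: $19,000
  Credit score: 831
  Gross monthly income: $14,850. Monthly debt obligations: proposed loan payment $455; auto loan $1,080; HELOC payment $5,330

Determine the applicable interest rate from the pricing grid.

5.275%

Credit score 831 ≥ 587; Total monthly debts = (455 + 1,080 + 5,330) = 6,865. Debt-to-income = 6,865/14,850 = 46.2% — meets 50% limit
Loan-to-value = 19,000/19,500 = 97.4% — pass (115% max)
Score 831 is in the 720+ band; LTV 97.4% is in the 96.01–105% band → 5.275%.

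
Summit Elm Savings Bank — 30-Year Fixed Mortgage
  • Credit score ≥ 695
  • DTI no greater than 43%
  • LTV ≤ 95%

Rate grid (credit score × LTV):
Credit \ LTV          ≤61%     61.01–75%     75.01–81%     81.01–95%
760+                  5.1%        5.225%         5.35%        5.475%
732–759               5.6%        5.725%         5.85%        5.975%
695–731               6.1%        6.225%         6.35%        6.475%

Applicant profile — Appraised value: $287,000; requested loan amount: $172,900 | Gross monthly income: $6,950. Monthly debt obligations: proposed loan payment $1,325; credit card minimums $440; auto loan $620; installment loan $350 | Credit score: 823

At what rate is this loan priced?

5.1%

Credit score 823 ≥ 695; Total monthly debts = (1,325 + 440 + 620 + 350) = 2,735. DTI: 2,735 ÷ 6,950 = 39.4%, within the 43% cap
LTV: 172,900 ÷ 287,000 = 60.2%, within 95% cap
Row: 823 falls in 760+. Column: 60.2% falls in ≤61%. Rate = 5.1%.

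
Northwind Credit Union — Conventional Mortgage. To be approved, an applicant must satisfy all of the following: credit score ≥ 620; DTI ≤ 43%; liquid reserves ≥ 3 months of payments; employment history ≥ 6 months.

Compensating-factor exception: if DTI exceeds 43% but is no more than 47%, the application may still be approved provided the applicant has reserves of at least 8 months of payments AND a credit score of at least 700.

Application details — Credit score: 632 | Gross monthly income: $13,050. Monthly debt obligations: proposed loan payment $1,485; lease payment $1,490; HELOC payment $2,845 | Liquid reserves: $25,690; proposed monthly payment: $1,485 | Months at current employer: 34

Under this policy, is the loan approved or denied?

Credit score 632 ≥ 620 (meets base)
Total debts = (1,485 + 1,490 + 2,845) = 5,820. DTI: 5,820 ÷ 13,050 = 44.6%, over the 43% base limit.
Liquid reserves cover 25,690/1,485 = 17.3 months — ≥ 3 required
Employment 34 ≥ 6 months
DTI 44.6% is within the 43%–47% exception band; checking compensating factors.
Reserves 17.3 ≥ 8 months; credit score 632 < 700.
Override conditions not both satisfied; exception does not apply.

Denied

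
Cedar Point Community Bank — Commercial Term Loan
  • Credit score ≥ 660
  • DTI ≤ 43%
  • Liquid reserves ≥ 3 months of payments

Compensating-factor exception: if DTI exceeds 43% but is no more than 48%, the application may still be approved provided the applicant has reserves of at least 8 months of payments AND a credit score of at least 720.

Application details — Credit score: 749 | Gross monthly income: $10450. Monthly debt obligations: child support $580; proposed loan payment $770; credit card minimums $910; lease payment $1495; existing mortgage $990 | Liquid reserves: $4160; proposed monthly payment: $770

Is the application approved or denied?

Credit score 749 ≥ 660 (meets base)
Total debts = (580 + 770 + 910 + 1,495 + 990) = 4,745. DTI: 4,745 ÷ 10,450 = 45.4%, over the 43% base limit.
Reserves = 4,160/770 = 5.4 months ≥ 3
45.4% falls in the override range (43%–48%), so the compensating-factor test applies.
Override check — reserves: 5.4 mo (short of 8); score: 749 (ok).
Override conditions not both satisfied; exception does not apply.

Denied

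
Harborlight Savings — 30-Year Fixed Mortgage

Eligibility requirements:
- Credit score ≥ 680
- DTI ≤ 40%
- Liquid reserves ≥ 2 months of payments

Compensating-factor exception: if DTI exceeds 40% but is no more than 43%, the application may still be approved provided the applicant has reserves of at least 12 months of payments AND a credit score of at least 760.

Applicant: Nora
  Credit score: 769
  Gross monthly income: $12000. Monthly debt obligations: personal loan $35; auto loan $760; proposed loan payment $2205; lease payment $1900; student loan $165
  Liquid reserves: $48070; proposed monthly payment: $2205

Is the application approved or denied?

Approved

Credit score 769 ≥ 680 (meets base)
Total debts = (35 + 760 + 2,205 + 1,900 + 165) = 5,065. DTI = 5,065/12,000 = 42.2% > 40% — standard DTI limit exceeded.
Liquid reserves cover 48,070/2,205 = 21.8 months — ≥ 2 required
DTI 42.2% is within the 40%–43% exception band; checking compensating factors.
Reserves 21.8 ≥ 12 months; credit score 769 ≥ 760.
Both override conditions satisfied; DTI exception granted.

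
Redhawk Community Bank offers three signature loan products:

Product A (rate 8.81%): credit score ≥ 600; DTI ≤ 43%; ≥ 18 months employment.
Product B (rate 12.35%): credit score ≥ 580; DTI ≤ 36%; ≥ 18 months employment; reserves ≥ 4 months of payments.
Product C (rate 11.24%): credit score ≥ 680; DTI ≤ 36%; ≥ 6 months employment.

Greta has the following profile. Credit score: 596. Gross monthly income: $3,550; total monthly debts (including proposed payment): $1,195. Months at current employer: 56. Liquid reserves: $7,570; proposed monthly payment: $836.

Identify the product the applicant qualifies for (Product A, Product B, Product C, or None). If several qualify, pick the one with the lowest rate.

Product B

DTI = 1,195/3,550 = 33.7%.
Reserves = 7,570/836 = 9.1 months.
Product A: score 596 < 600; DTI 33.7% ≤ 43%; employment 56 ≥ 18 mo → does not qualify.
Product B: score 596 ≥ 580; DTI 33.7% ≤ 36%; employment 56 ≥ 18 mo; reserves 9.1 ≥ 4 mo → qualifies.
Product C: score 596 < 680; DTI 33.7% ≤ 36%; employment 56 ≥ 6 mo → does not qualify.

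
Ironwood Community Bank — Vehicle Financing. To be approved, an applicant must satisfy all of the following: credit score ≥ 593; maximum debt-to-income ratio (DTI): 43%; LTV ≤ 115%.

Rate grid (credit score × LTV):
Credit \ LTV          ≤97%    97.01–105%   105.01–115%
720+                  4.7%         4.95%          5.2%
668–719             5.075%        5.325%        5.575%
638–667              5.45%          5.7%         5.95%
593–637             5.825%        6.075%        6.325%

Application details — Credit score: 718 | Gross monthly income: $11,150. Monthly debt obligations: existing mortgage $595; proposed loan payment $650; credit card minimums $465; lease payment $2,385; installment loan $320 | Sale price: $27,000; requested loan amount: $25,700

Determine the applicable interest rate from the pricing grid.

5.075%

Credit score 718 ≥ 593; Total monthly debts = (595 + 650 + 465 + 2,385 + 320) = 4,415. DTI: 4,415 ÷ 11,150 = 39.6%, within the 43% cap
LTV: 25,700 ÷ 27,000 = 95.2%, within 115% cap
Credit 718 → row 668–719; LTV 95.2% → column ≤97%. Grid cell → 5.075%.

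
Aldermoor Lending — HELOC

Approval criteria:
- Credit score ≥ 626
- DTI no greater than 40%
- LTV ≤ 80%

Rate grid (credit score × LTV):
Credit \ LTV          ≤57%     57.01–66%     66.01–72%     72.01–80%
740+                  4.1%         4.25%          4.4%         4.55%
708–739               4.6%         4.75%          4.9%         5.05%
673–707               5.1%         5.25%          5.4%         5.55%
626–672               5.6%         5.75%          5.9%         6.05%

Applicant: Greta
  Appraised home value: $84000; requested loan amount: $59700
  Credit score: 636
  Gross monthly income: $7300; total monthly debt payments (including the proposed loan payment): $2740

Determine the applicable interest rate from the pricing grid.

5.9%

Credit score 636 ≥ 626; Debt-to-income = 2,740/7,300 = 37.5% — meets 40% limit
Loan-to-value = 59,700/84,000 = 71.1% — pass (80% max)
Score 636 is in the 626–672 band; LTV 71.1% is in the 66.01–72% band → 5.9%.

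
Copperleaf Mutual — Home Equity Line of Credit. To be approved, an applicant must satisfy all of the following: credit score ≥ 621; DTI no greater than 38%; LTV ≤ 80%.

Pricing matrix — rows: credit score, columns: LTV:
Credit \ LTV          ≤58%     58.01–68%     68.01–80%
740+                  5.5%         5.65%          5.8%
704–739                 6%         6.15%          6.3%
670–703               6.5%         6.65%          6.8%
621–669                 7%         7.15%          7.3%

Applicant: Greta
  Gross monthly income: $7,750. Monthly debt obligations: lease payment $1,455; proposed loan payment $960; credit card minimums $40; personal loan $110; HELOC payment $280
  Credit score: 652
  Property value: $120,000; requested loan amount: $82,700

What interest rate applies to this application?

7.3%

Credit score 652 ≥ 621; Total monthly debts = (1,455 + 960 + 40 + 110 + 280) = 2,845. DTI = 2,845/7,750 = 36.7% ≤ 38%
Loan-to-value = 82,700/120,000 = 68.9% — pass (80% max)
Credit 652 → row 621–669; LTV 68.9% → column 68.01–80%. Grid cell → 7.3%.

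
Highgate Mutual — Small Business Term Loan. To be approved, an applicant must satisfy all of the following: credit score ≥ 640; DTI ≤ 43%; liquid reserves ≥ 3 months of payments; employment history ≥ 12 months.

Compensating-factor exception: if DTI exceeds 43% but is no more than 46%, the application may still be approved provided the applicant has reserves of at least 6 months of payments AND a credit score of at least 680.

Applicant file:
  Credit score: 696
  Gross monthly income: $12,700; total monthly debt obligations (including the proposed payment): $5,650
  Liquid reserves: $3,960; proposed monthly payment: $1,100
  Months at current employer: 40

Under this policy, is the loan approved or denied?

Credit score 696 ≥ 640 (meets base)
DTI: 5,650 ÷ 12,700 = 44.5%, over the 43% base limit.
Reserves = 3,960/1,100 = 3.6 months ≥ 3
Employment 40 ≥ 12 months
44.5% falls in the override range (43%–46%), so the compensating-factor test applies.
Override check — reserves: 3.6 mo (short of 6); score: 696 (ok).
Compensating-factor requirement not fully met.

Denied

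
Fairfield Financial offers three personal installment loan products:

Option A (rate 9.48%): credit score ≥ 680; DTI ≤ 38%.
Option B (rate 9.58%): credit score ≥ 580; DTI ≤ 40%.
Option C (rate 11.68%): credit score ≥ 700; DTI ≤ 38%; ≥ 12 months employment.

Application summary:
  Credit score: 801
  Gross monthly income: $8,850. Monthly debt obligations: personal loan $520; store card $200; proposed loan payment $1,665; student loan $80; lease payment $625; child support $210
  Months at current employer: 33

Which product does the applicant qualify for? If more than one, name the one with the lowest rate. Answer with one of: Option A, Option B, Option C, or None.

Total debts = (520 + 200 + 1,665 + 80 + 625 + 210) = 3,300; DTI = 3,300/8,850 = 37.3%.
Option A: score 801 ≥ 680; DTI 37.3% ≤ 38% → qualifies.
Option B: score 801 ≥ 580; DTI 37.3% ≤ 40% → qualifies.
Option C: score 801 ≥ 700; DTI 37.3% ≤ 38%; employment 33 ≥ 12 mo → qualifies.
Qualifying: Option A, Option B, Option C. Lowest rate is 9.48% → Option A.

Option A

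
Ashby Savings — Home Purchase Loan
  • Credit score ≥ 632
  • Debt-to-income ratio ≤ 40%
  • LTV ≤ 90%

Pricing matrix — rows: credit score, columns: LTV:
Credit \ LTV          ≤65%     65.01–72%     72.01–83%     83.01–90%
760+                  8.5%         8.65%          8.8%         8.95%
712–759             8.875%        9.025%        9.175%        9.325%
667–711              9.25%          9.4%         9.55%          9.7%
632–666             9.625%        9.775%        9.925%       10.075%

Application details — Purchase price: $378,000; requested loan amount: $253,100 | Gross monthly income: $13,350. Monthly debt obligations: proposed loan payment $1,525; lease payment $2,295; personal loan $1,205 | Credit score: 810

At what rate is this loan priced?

Credit score 810 ≥ 632; Total monthly debts = (1,525 + 2,295 + 1,205) = 5,025. DTI = 5,025/13,350 = 37.6% ≤ 40%
Loan-to-value = 253,100/378,000 = 67% — pass (90% max)
Row: 810 falls in 760+. Column: 67% falls in 65.01–72%. Rate = 8.65%.

8.65%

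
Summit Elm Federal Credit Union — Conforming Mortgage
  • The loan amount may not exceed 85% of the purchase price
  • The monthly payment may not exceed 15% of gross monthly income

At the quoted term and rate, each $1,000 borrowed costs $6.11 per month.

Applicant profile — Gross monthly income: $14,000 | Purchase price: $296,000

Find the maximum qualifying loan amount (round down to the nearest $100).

$251,600

Payment cap: 15% × $14,000 = $2,100/month.
At $6.11 per $1,000, that supports 2,100/6.11 × 1,000 ≈ $343,698 → $343,600.
LTV cap: 85% × $296,000 = $251,600 → $251,600.
Binding constraint: loan-to-value.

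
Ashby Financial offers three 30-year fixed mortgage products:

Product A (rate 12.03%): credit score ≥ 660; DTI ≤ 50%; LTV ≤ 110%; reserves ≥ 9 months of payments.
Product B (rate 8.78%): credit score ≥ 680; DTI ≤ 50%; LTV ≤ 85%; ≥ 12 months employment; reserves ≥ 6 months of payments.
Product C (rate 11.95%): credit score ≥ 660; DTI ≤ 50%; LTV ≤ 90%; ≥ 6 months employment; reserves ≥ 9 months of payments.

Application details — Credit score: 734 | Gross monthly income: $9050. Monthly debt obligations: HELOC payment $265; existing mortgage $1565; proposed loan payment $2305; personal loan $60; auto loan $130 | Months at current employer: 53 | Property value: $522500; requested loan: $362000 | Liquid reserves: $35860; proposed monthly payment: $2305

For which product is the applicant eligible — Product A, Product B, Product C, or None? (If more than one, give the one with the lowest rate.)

Product B

Total debts = (265 + 1,565 + 2,305 + 60 + 130) = 4,325; DTI = 4,325/9,050 = 47.8%.
LTV = 362,000/522,500 = 69.3%.
Reserves = 35,860/2,305 = 15.6 months.
Product A: score 734 ≥ 660; DTI 47.8% ≤ 50%; LTV 69.3% ≤ 110%; reserves 15.6 ≥ 9 mo → qualifies.
Product B: score 734 ≥ 680; DTI 47.8% ≤ 50%; LTV 69.3% ≤ 85%; employment 53 ≥ 12 mo; reserves 15.6 ≥ 6 mo → qualifies.
Product C: score 734 ≥ 660; DTI 47.8% ≤ 50%; LTV 69.3% ≤ 90%; employment 53 ≥ 6 mo; reserves 15.6 ≥ 9 mo → qualifies.
Qualifying: Product A, Product B, Product C. Lowest rate is 8.78% → Product B.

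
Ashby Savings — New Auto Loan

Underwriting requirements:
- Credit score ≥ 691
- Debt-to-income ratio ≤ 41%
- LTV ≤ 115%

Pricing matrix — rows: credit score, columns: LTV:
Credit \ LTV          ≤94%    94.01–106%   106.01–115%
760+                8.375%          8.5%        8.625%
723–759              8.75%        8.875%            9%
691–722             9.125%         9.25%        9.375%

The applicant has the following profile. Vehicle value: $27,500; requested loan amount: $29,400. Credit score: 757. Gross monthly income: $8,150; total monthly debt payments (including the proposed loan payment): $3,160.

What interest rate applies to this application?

9%

Credit score 757 ≥ 691; DTI = 3,160/8,150 = 38.8% ≤ 41%
Loan-to-value = 29,400/27,500 = 106.9% — pass (115% max)
Credit 757 → row 723–759; LTV 106.9% → column 106.01–115%. Grid cell → 9%.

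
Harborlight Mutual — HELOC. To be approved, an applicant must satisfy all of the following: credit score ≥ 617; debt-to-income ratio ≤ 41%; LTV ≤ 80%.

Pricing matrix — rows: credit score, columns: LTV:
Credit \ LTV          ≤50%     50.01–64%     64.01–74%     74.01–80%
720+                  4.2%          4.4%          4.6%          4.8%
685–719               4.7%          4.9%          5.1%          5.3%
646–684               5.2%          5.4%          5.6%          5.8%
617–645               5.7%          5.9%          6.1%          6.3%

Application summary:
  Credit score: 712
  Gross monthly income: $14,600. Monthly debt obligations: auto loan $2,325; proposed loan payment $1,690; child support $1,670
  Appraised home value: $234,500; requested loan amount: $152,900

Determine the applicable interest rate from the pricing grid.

5.1%

Credit score 712 ≥ 617; Total monthly debts = (2,325 + 1,690 + 1,670) = 5,685. Debt-to-income = 5,685/14,600 = 38.9% — meets 41% limit
LTV = 152,900/234,500 = 65.2% ≤ 80%
Score 712 is in the 685–719 band; LTV 65.2% is in the 64.01–74% band → 5.1%.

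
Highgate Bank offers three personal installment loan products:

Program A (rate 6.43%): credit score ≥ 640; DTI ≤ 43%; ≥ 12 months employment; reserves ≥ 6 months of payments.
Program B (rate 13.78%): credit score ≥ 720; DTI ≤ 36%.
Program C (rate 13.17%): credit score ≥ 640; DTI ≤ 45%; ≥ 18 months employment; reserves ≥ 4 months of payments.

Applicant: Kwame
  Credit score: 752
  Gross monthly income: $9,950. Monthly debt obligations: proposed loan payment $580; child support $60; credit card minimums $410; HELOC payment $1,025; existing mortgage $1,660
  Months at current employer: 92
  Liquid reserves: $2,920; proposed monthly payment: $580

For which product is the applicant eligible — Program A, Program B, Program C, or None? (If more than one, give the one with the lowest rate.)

Total debts = (580 + 60 + 410 + 1,025 + 1,660) = 3,735; DTI = 3,735/9,950 = 37.5%.
Reserves = 2,920/580 = 5.0 months.
Program A: score 752 ≥ 640; DTI 37.5% ≤ 43%; employment 92 ≥ 12 mo; reserves 5.0 < 6 mo → does not qualify.
Program B: score 752 ≥ 720; DTI 37.5% > 36% → does not qualify.
Program C: score 752 ≥ 640; DTI 37.5% ≤ 45%; employment 92 ≥ 18 mo; reserves 5.0 ≥ 4 mo → qualifies.

Program C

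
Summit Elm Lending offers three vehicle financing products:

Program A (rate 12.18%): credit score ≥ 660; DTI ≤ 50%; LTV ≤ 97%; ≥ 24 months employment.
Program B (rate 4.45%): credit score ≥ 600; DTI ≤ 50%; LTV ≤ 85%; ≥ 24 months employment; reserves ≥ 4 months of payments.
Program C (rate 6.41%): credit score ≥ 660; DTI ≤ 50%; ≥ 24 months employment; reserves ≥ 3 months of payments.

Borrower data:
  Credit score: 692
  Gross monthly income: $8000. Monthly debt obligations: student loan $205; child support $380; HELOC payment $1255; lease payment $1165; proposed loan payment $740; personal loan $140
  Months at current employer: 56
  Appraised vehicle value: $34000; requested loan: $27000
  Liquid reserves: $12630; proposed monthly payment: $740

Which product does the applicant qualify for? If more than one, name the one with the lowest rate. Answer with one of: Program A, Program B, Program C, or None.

Program B

Total debts = (205 + 380 + 1,255 + 1,165 + 740 + 140) = 3,885; DTI = 3,885/8,000 = 48.6%.
LTV = 27,000/34,000 = 79.4%.
Reserves = 12,630/740 = 17.1 months.
Program A: score 692 ≥ 660; DTI 48.6% ≤ 50%; LTV 79.4% ≤ 97%; employment 56 ≥ 24 mo → qualifies.
Program B: score 692 ≥ 600; DTI 48.6% ≤ 50%; LTV 79.4% ≤ 85%; employment 56 ≥ 24 mo; reserves 17.1 ≥ 4 mo → qualifies.
Program C: score 692 ≥ 660; DTI 48.6% ≤ 50%; employment 56 ≥ 24 mo; reserves 17.1 ≥ 3 mo → qualifies.
Qualifying: Program A, Program B, Program C. Lowest rate is 4.45% → Program B.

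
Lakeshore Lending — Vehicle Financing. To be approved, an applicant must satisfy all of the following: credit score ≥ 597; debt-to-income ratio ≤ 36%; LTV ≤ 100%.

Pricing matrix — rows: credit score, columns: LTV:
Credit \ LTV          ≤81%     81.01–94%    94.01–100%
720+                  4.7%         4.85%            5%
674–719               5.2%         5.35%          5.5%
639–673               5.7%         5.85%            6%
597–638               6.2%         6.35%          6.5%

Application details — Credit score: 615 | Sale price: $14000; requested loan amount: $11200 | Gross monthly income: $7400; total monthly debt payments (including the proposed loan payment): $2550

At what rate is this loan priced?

6.2%

Credit score 615 ≥ 597; DTI = 2,550/7,400 = 34.5% ≤ 36%
LTV = 11,200/14,000 = 80% ≤ 100%
Credit 615 → row 597–638; LTV 80% → column ≤81%. Grid cell → 6.2%.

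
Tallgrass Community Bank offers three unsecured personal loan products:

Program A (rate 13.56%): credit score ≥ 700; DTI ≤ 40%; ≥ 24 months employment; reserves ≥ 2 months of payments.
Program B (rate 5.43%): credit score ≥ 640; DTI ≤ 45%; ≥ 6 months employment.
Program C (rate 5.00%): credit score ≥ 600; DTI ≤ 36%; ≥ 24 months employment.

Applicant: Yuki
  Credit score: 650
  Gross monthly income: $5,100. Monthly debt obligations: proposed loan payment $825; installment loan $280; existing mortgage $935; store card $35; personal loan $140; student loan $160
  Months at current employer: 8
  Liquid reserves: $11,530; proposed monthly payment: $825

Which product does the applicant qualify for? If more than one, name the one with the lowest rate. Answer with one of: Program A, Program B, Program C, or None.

None

Total debts = (825 + 280 + 935 + 35 + 140 + 160) = 2,375; DTI = 2,375/5,100 = 46.6%.
Reserves = 11,530/825 = 14.0 months.
Program A: score 650 < 700; DTI 46.6% > 40%; employment 8 < 24 mo; reserves 14.0 ≥ 2 mo → does not qualify.
Program B: score 650 ≥ 640; DTI 46.6% > 45%; employment 8 ≥ 6 mo → does not qualify.
Program C: score 650 ≥ 600; DTI 46.6% > 36%; employment 8 < 24 mo → does not qualify.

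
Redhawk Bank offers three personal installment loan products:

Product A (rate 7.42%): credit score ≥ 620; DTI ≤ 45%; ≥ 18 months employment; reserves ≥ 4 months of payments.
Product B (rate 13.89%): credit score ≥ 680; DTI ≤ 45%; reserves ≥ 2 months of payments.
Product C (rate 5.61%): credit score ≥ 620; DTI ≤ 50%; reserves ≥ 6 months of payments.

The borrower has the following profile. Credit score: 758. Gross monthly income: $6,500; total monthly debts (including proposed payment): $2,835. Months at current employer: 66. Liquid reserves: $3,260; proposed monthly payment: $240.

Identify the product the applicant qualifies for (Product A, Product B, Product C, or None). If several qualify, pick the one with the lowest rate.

DTI = 2,835/6,500 = 43.6%.
Reserves = 3,260/240 = 13.6 months.
Product A: score 758 ≥ 620; DTI 43.6% ≤ 45%; employment 66 ≥ 18 mo; reserves 13.6 ≥ 4 mo → qualifies.
Product B: score 758 ≥ 680; DTI 43.6% ≤ 45%; reserves 13.6 ≥ 2 mo → qualifies.
Product C: score 758 ≥ 620; DTI 43.6% ≤ 50%; reserves 13.6 ≥ 6 mo → qualifies.
Qualifying: Product A, Product B, Product C. Lowest rate is 5.61% → Product C.

Product C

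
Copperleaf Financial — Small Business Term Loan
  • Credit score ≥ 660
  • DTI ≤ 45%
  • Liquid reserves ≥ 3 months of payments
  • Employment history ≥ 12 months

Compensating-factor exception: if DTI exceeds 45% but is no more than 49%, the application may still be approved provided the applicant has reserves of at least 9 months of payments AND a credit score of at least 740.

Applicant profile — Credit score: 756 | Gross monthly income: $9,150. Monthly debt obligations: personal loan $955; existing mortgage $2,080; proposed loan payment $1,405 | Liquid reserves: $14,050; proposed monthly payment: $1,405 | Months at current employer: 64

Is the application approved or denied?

Approved

Credit score 756 ≥ 660 (meets base)
Total debts = (955 + 2,080 + 1,405) = 4,440. DTI: 4,440 ÷ 9,150 = 48.5%, over the 45% base limit.
Reserves = 14,050/1,405 = 10.0 months ≥ 3
Employment 64 ≥ 12 months
48.5% falls in the override range (45%–49%), so the compensating-factor test applies.
Override check — reserves: 10.0 mo (ok); score: 756 (ok).
Both override conditions satisfied; DTI exception granted.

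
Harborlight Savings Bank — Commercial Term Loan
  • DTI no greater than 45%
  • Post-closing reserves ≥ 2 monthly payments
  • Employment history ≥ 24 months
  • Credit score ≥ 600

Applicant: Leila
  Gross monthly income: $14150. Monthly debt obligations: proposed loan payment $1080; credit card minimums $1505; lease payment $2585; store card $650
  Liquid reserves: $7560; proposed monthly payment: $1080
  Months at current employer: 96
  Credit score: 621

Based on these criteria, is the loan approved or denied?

Approved

Total monthly debts = (1,080 + 1,505 + 2,585 + 650) = 5,820. Debt-to-income = 5,820/14,150 = 41.1% — meets 45% limit
Reserves = 7,560/1,080 = 7.0 months ≥ 2
Employment 96 ≥ 24 months
Credit score 621 ≥ 600 (meets)
All criteria satisfied.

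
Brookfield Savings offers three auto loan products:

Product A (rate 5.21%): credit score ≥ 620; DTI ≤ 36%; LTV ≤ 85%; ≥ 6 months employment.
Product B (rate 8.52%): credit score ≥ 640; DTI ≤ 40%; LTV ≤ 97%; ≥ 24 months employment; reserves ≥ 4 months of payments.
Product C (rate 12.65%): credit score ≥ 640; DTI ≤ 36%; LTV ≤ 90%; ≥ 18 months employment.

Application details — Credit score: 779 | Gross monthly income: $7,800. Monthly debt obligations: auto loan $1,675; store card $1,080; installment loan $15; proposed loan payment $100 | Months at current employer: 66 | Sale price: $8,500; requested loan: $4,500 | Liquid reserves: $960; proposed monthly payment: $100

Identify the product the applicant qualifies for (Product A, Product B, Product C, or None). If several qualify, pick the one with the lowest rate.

Product B

Total debts = (1,675 + 1,080 + 15 + 100) = 2,870; DTI = 2,870/7,800 = 36.8%.
LTV = 4,500/8,500 = 52.9%.
Reserves = 960/100 = 9.6 months.
Product A: score 779 ≥ 620; DTI 36.8% > 36%; LTV 52.9% ≤ 85%; employment 66 ≥ 6 mo → does not qualify.
Product B: score 779 ≥ 640; DTI 36.8% ≤ 40%; LTV 52.9% ≤ 97%; employment 66 ≥ 24 mo; reserves 9.6 ≥ 4 mo → qualifies.
Product C: score 779 ≥ 640; DTI 36.8% > 36%; LTV 52.9% ≤ 90%; employment 66 ≥ 18 mo → does not qualify.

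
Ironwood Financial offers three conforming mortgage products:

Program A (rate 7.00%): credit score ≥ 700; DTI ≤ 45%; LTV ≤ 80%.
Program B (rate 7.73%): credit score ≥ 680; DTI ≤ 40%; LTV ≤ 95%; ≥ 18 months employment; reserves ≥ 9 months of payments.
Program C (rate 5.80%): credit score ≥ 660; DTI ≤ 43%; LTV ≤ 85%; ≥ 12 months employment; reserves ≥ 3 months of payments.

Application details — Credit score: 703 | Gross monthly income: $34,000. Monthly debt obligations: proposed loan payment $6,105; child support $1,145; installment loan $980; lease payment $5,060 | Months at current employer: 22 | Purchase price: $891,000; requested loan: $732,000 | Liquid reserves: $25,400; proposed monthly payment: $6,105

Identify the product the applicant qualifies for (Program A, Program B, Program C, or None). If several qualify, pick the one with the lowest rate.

Total debts = (6,105 + 1,145 + 980 + 5,060) = 13,290; DTI = 13,290/34,000 = 39.1%.
LTV = 732,000/891,000 = 82.2%.
Reserves = 25,400/6,105 = 4.2 months.
Program A: score 703 ≥ 700; DTI 39.1% ≤ 45%; LTV 82.2% > 80% → does not qualify.
Program B: score 703 ≥ 680; DTI 39.1% ≤ 40%; LTV 82.2% ≤ 95%; employment 22 ≥ 18 mo; reserves 4.2 < 9 mo → does not qualify.
Program C: score 703 ≥ 660; DTI 39.1% ≤ 43%; LTV 82.2% ≤ 85%; employment 22 ≥ 12 mo; reserves 4.2 ≥ 3 mo → qualifies.

Program C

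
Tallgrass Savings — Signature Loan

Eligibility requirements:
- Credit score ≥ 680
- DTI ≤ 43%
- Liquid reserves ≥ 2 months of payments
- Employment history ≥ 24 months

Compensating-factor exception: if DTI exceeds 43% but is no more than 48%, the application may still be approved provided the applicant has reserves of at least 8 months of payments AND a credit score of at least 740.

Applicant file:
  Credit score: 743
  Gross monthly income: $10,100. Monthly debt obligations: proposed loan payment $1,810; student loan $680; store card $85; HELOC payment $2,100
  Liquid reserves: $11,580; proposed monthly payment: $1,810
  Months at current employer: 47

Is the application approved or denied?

Credit score 743 ≥ 680 (meets base)
Total debts = (1,810 + 680 + 85 + 2,100) = 4,675. DTI = 4,675/10,100 = 46.3% > 43% — standard DTI limit exceeded.
Reserves: 11,580 ÷ 1,810 = 6.4 months (meets 2-month minimum)
Employment 47 ≥ 24 months
DTI 46.3% is within the 43%–48% exception band; checking compensating factors.
Reserves 6.4 < 8 months; credit score 743 ≥ 740.
Override conditions not both satisfied; exception does not apply.

Denied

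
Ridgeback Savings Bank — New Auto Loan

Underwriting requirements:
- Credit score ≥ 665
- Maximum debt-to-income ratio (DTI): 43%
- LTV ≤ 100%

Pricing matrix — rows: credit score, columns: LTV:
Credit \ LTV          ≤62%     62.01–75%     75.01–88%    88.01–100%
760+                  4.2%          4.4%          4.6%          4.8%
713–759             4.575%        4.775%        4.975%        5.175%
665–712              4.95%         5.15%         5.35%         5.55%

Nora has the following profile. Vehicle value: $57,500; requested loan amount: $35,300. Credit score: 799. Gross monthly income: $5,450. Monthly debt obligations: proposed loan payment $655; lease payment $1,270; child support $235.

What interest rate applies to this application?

Credit score 799 ≥ 665; Total monthly debts = (655 + 1,270 + 235) = 2,160. DTI = 2,160/5,450 = 39.6% ≤ 43%
LTV = 35,300/57,500 = 61.4% ≤ 100%
Row: 799 falls in 760+. Column: 61.4% falls in ≤62%. Rate = 4.2%.

4.2%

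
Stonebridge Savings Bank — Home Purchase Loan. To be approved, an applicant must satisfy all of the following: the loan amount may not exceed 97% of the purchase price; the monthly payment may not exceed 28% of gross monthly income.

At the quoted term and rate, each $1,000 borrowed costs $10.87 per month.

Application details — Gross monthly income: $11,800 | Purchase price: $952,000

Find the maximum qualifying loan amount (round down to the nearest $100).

$303,900

Payment cap: 28% × $11,800 = $3,304/month.
At $10.87 per $1,000, that supports 3,304/10.87 × 1,000 ≈ $303,955 → $303,900.
LTV cap: 97% × $952,000 = $923,440 → $923,400.
Binding constraint: payment-to-income.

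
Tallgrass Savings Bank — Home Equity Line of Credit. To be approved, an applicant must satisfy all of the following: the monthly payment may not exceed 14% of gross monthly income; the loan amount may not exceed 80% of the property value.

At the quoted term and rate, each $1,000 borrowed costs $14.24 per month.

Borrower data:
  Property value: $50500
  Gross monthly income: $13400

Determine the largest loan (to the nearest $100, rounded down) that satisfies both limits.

Payment cap: 14% × $13,400 = $1,876/month.
At $14.24 per $1,000, that supports 1,876/14.24 × 1,000 ≈ $131,741 → $131,700.
LTV cap: 80% × $50,500 = $40,400 → $40,400.
Binding constraint: loan-to-value.

$40,400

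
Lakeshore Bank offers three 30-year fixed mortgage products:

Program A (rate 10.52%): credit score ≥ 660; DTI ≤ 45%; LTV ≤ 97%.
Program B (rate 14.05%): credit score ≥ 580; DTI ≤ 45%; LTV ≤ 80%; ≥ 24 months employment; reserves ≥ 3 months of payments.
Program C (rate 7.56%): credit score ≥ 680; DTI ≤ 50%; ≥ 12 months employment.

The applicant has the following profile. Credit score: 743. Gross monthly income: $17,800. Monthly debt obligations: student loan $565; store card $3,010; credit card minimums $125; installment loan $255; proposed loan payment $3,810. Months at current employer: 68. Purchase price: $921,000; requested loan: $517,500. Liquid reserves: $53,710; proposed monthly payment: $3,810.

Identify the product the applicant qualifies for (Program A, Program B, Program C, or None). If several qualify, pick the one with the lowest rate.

Program C

Total debts = (565 + 3,010 + 125 + 255 + 3,810) = 7,765; DTI = 7,765/17,800 = 43.6%.
LTV = 517,500/921,000 = 56.2%.
Reserves = 53,710/3,810 = 14.1 months.
Program A: score 743 ≥ 660; DTI 43.6% ≤ 45%; LTV 56.2% ≤ 97% → qualifies.
Program B: score 743 ≥ 580; DTI 43.6% ≤ 45%; LTV 56.2% ≤ 80%; employment 68 ≥ 24 mo; reserves 14.1 ≥ 3 mo → qualifies.
Program C: score 743 ≥ 680; DTI 43.6% ≤ 50%; employment 68 ≥ 12 mo → qualifies.
Qualifying: Program A, Program B, Program C. Lowest rate is 7.56% → Program C.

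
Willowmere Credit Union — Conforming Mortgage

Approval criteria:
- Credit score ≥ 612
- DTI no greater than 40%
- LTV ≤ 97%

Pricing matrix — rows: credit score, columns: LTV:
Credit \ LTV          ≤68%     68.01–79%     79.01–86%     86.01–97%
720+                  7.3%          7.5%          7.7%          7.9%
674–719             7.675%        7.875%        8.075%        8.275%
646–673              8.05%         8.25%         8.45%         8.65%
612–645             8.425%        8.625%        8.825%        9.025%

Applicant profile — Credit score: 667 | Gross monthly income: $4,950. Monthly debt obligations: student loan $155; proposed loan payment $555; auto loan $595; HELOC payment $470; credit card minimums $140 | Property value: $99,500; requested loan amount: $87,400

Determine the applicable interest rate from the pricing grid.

Credit score 667 ≥ 612; Total monthly debts = (155 + 555 + 595 + 470 + 140) = 1,915. Debt-to-income = 1,915/4,950 = 38.7% — meets 40% limit
LTV: 87,400 ÷ 99,500 = 87.8%, within 97% cap
Score 667 is in the 646–673 band; LTV 87.8% is in the 86.01–97% band → 8.65%.

8.65%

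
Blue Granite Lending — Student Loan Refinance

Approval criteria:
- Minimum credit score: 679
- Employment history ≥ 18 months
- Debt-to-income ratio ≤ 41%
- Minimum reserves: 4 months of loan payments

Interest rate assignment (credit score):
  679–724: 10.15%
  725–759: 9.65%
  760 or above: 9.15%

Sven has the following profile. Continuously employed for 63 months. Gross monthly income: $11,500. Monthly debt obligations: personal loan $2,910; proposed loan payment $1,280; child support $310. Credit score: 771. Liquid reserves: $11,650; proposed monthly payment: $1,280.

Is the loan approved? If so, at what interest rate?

Credit score 771 ≥ 679 (meets minimum)
Reserves = 11,650/1,280 = 9.1 months ≥ 4
Total monthly debts = (2,910 + 1,280 + 310) = 4,500. DTI: 4,500 ÷ 11,500 = 39.1%, within the 41% cap
Employment 63 ≥ 18 months
All requirements met. Score 771 falls in the 760 or above tier → 9.15%.

Approved at 9.15%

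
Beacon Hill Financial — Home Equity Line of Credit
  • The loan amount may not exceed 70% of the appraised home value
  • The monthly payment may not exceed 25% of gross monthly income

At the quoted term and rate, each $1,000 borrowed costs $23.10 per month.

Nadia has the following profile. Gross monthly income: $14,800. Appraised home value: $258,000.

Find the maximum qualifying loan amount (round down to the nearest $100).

$160,100

Payment cap: 25% × $14,800 = $3,700/month.
At $23.10 per $1,000, that supports 3,700/23.10 × 1,000 ≈ $160,173 → $160,100.
LTV cap: 70% × $258,000 = $180,600 → $180,600.
Binding constraint: payment-to-income.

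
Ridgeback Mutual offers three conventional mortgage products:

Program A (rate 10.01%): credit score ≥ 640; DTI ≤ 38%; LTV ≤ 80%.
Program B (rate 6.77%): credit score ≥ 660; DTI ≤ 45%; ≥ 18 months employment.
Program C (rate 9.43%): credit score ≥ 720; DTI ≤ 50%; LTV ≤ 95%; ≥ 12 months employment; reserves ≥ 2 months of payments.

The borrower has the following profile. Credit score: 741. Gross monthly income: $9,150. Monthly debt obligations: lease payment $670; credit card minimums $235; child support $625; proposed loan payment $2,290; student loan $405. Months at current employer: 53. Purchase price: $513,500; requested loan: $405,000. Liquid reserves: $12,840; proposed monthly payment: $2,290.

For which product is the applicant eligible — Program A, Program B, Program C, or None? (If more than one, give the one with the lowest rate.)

Total debts = (670 + 235 + 625 + 2,290 + 405) = 4,225; DTI = 4,225/9,150 = 46.2%.
LTV = 405,000/513,500 = 78.9%.
Reserves = 12,840/2,290 = 5.6 months.
Program A: score 741 ≥ 640; DTI 46.2% > 38%; LTV 78.9% ≤ 80% → does not qualify.
Program B: score 741 ≥ 660; DTI 46.2% > 45%; employment 53 ≥ 18 mo → does not qualify.
Program C: score 741 ≥ 720; DTI 46.2% ≤ 50%; LTV 78.9% ≤ 95%; employment 53 ≥ 12 mo; reserves 5.6 ≥ 2 mo → qualifies.

Program C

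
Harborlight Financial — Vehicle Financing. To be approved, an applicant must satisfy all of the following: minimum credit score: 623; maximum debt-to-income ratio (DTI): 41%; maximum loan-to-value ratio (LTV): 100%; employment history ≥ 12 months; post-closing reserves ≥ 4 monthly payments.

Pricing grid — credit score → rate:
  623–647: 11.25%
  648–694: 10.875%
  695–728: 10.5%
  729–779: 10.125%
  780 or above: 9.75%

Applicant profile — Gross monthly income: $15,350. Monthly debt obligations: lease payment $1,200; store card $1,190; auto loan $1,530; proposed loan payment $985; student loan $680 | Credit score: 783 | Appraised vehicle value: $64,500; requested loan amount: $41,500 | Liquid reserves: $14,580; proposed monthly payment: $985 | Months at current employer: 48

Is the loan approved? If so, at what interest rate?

Credit score 783 ≥ 623 (meets minimum)
Employment 48 ≥ 12 months
Reserves: 14,580 ÷ 985 = 14.8 months (meets 4-month minimum)
Total monthly debts = (1,200 + 1,190 + 1,530 + 985 + 680) = 5,585. DTI = 5,585/15,350 = 36.4% ≤ 41%
LTV = 41,500/64,500 = 64.3% ≤ 100%
All requirements met. Score 783 falls in the 780 or above tier → 9.75%.

Approved at 9.75%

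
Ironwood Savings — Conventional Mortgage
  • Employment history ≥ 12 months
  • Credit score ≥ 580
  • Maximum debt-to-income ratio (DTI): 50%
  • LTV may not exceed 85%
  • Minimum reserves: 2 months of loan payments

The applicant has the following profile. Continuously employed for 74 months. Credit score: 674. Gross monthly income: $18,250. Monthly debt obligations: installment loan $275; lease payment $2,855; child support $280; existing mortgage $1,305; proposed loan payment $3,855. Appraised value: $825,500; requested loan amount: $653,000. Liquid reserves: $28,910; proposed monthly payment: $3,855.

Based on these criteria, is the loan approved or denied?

Approved

Employment 74 ≥ 12 months
Credit score 674 ≥ 580 (meets)
Total monthly debts = (275 + 2,855 + 280 + 1,305 + 3,855) = 8,570. DTI: 8,570 ÷ 18,250 = 47%, within the 50% cap
LTV: 653,000 ÷ 825,500 = 79.1%, within 85% cap
Reserves: 28,910 ÷ 3,855 = 7.5 months (meets 2-month minimum)
All criteria satisfied.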